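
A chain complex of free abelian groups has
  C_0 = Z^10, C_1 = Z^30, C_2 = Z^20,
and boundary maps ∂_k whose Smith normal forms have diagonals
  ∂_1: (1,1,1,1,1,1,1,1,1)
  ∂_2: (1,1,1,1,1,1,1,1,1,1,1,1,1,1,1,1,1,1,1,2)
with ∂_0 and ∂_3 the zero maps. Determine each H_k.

H_0 = Z,  H_1 = Z ⊕ Z/2,  H_2 = 0.

H_0: b_0 = 10 − 0 − 9 = 1; torsion from ∂_1 factors > 1: none. So H_0 = Z.
H_1: b_1 = 30 − 9 − 20 = 1; torsion from ∂_2 factors > 1: [2]. So H_1 = Z ⊕ Z/2.
H_2: b_2 = 20 − 20 − 0 = 0; torsion from ∂_3 factors > 1: none. So H_2 = 0.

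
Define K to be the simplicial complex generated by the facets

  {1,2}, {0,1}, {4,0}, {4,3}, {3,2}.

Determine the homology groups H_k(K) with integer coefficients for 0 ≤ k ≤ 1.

H_0 = Z,  H_1 = Z.

We work with the vertex ordering 0 < 1 < 2 < 3 < 4. The simplices of K, each written with vertices in increasing order, are:

  0-simplices (5): [0], [1], [2], [3], [4]
  1-simplices (5): [0,1], [0,4], [1,2], [2,3], [3,4]

giving chain groups C_0 ≅ Z^5, C_1 ≅ Z^5.

Boundary ∂_1: C_1 → C_0 is given by ∂[p,q] = [q] − [p]. For instance
  ∂[2,3] = [3] − [2].
This gives a 5×5 integer matrix of rank 4; reducing to Smith normal form yields diagonal entries (1,1,1,1).

Now H_k = ker ∂_k / im ∂_{k+1}, so:

  H_0: rank C_0 − rank ∂_1 = 5 − 4 = 1, and the invariant factors of ∂_1 are all 1, so H_0 = Z.
  H_1: rank ker ∂_1 − rank ∂_2 = (5 − 4) − 0 = 1, and there is no ∂_2, so H_1 = Z.

(K is a triangulation of the circle S^1.)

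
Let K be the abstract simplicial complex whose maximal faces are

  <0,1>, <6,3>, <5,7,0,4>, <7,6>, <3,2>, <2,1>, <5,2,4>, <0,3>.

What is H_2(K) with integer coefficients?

H_2 ≅ 0.

Order the vertices as 0 < 1 < 2 < 3 < 4 < 5 < 6 < 7. Listing each simplex with vertices in this order, K has dimension 3 with simplices:

  0-simplices (8): [0], [1], [2], [3], [4], [5], [6], [7]
  1-simplices (14): [0,1], [0,3], [0,4], [0,5], [0,7], [1,2], [2,3], [2,4], [2,5], [3,6], [4,5], [4,7], [5,7], [6,7]
  2-simplices (5): [0,4,5], [0,4,7], [0,5,7], [2,4,5], [4,5,7]
  3-simplices (1): [0,4,5,7]

Hence C_0 ≅ Z^8, C_1 ≅ Z^14, C_2 ≅ Z^5, C_3 ≅ Z^1.

∂_1: C_1 → C_0 is given by ∂[p,q] = [q] − [p]. For instance
  ∂[0,4] = [4] − [0].
The 8×14 boundary matrix has rank 7 and Smith normal form diag(1,1,1,1,1,1,1).

Boundary ∂_2: C_2 → C_1 sends each 2-simplex [p,q,r] to [q,r] − [p,r] + [p,q]. For instance
  ∂[0,5,7] = [5,7] − [0,7] + [0,5],
  ∂[0,4,5] = [4,5] − [0,5] + [0,4].
The 14×5 boundary matrix has rank 4 and Smith normal form diag(1,1,1,1).

The boundary map ∂_3: C_3 → C_2 sends each 3-simplex σ to the alternating sum Σ_i (−1)^i (σ with its i-th vertex removed). For instance
  ∂[0,4,5,7] = [4,5,7] − [0,5,7] + [0,4,7] − [0,4,5].
As a 5×1 matrix over Z this has rank 1, with invariant factors (1).

Reading off H_k = ker ∂_k / im ∂_{k+1}:

  H_2: rank ker ∂_2 − rank ∂_3 = (5 − 4) − 1 = 0, and the invariant factors of ∂_3 are all 1, so H_2 ≅ 0.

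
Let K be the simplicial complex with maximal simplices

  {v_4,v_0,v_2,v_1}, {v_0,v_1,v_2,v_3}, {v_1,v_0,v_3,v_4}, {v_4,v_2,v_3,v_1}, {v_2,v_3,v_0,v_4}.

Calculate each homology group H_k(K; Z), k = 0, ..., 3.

H_0 ≅ Z,  H_1 = 0,  H_2 = 0,  H_3 ≅ Z.

Fix the vertex order v_0 < v_1 < v_2 < v_3 < v_4 and write every simplex with vertices in increasing order. Then dim K = 3 and the simplices of K are:

  0-simplices (5): [v_0], [v_1], [v_2], [v_3], [v_4]
  1-simplices (10): [v_0,v_1], [v_0,v_2], [v_0,v_3], [v_0,v_4], [v_1,v_2], [v_1,v_3], [v_1,v_4], [v_2,v_3], [v_2,v_4], [v_3,v_4]
  2-simplices (10): [v_0,v_1,v_2], [v_0,v_1,v_3], [v_0,v_1,v_4], [v_0,v_2,v_3], [v_0,v_2,v_4], [v_0,v_3,v_4], [v_1,v_2,v_3], [v_1,v_2,v_4], [v_1,v_3,v_4], [v_2,v_3,v_4]
  3-simplices (5): [v_0,v_1,v_2,v_3], [v_0,v_1,v_2,v_4], [v_0,v_1,v_3,v_4], [v_0,v_2,v_3,v_4], [v_1,v_2,v_3,v_4]

giving chain groups C_0 ≅ Z^5, C_1 ≅ Z^10, C_2 ≅ Z^10, C_3 ≅ Z^5.

Boundary ∂_1: C_1 → C_0 maps an edge to its endpoints' difference, ∂[p,q] = q − p.
As a 5×10 matrix over Z this has rank 4, with invariant factors (1,1,1,1).

Boundary ∂_2: C_2 → C_1 sends each 2-simplex [p,q,r] to [q,r] − [p,r] + [p,q]. For instance
  ∂[v_0,v_2,v_3] = [v_2,v_3] − [v_0,v_3] + [v_0,v_2],
  ∂[v_0,v_1,v_4] = [v_1,v_4] − [v_0,v_4] + [v_0,v_1].
The 10×10 boundary matrix has rank 6 and Smith normal form diag(1,1,1,1,1,1).

The boundary map ∂_3: C_3 → C_2 sends each 3-simplex σ to the alternating sum Σ_i (−1)^i (σ with its i-th vertex removed). For instance
  ∂[v_0,v_2,v_3,v_4] = [v_2,v_3,v_4] − [v_0,v_3,v_4] + [v_0,v_2,v_4] − [v_0,v_2,v_3],
  ∂[v_0,v_1,v_3,v_4] = [v_1,v_3,v_4] − [v_0,v_3,v_4] + [v_0,v_1,v_4] − [v_0,v_1,v_3].
The 10×5 boundary matrix has rank 4 and Smith normal form diag(1,1,1,1).

Reading off H_k = ker ∂_k / im ∂_{k+1}:

  H_0: rank C_0 − rank ∂_1 = 5 − 4 = 1, and the invariant factors of ∂_1 are all 1, so H_0 = Z.
  H_1: rank ker ∂_1 − rank ∂_2 = (10 − 4) − 6 = 0, and the invariant factors of ∂_2 are all 1, so H_1 = 0.
  H_2: rank ker ∂_2 − rank ∂_3 = (10 − 6) − 4 = 0, and the invariant factors of ∂_3 are all 1, so H_2 = 0.
  H_3: rank ker ∂_3 − rank ∂_4 = (5 − 4) − 0 = 1, and there is no ∂_4, so H_3 = Z.

As a check, the Euler characteristic is 5 − 10 + 10 − 5 = 0, which agrees with 1 − 0 + 0 − 1 = 0.
(K is a triangulation of the 3-sphere S^3.)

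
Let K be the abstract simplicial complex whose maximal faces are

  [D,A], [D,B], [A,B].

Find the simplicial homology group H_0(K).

K has 3 vertices, 3 edges.
rank ∂_0 = 0, rank ∂_1 = 2 ⇒ b_0 = 3 − 0 − 2 = 1; all invariant factors of ∂_1 are 1 so no torsion. So H_0 = Z.

H_0 = Z.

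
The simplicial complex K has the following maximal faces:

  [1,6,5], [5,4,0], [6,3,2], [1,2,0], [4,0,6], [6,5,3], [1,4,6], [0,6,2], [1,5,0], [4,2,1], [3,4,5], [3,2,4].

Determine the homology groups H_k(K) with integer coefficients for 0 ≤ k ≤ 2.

We work with the vertex ordering 0 < 1 < 2 < 3 < 4 < 5 < 6. The simplices of K, each written with vertices in increasing order, are:

  0-simplices (7): [0], [1], [2], [3], [4], [5], [6]
  1-simplices (18): [0,1], [0,2], [0,4], [0,5], [0,6], [1,2], [1,4], [1,5], [1,6], [2,3], [2,4], [2,6], [3,4], [3,5], [3,6], [4,5], [4,6], [5,6]
  2-simplices (12): [0,1,2], [0,1,5], [0,2,6], [0,4,5], [0,4,6], [1,2,4], [1,4,6], [1,5,6], [2,3,4], [2,3,6], [3,4,5], [3,5,6]

so the chain groups are C_0 ≅ Z^7, C_1 ≅ Z^18, C_2 ≅ Z^12.

The boundary map ∂_1: C_1 → C_0 maps an edge to its endpoints' difference, ∂[p,q] = q − p.
The 7×18 boundary matrix has rank 6 and Smith normal form diag(1,1,1,1,1,1).

Boundary ∂_2: C_2 → C_1 sends each 2-simplex [p,q,r] to [q,r] − [p,r] + [p,q]. For instance
  ∂[2,3,6] = [3,6] − [2,6] + [2,3],
  ∂[0,1,5] = [1,5] − [0,5] + [0,1].
The 18×12 boundary matrix has rank 12 and Smith normal form diag(1,1,1,1,1,1,1,1,1,1,1,2).

From H_k ≅ ker(∂_k) / im(∂_{k+1}) we obtain:

  H_0: rank C_0 − rank ∂_1 = 7 − 6 = 1, and the invariant factors of ∂_1 are all 1, so H_0 ≅ Z.
  H_1: rank ker ∂_1 − rank ∂_2 = (18 − 6) − 12 = 0, and ∂_2 has invariant factor 2 > 1, so H_1 ≅ Z/2.
  H_2: rank ker ∂_2 − rank ∂_3 = (12 − 12) − 0 = 0, and there is no ∂_3, so H_2 ≅ 0.

As a check, the Euler characteristic is 7 − 18 + 12 = 1, which agrees with 1 − 0 + 0 = 1.
(K is a triangulation of the real projective plane RP^2.)

H_0 = Z,  H_1 = Z/2,  H_2 = 0.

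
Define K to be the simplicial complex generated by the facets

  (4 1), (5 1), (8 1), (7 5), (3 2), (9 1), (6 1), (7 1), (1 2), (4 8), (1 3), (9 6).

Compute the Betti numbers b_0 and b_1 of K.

b_0 = 1, b_1 = 4.

Take the total order 1 < 2 < 3 < 4 < 5 < 6 < 7 < 8 < 9 on the vertex set. Then K (dimension 1) consists of the simplices:

  0-simplices (9): [1], [2], [3], [4], [5], [6], [7], [8], [9]
  1-simplices (12): [1,2], [1,3], [1,4], [1,5], [1,6], [1,7], [1,8], [1,9], [2,3], [4,8], [5,7], [6,9]

Hence C_0 ≅ Z^9, C_1 ≅ Z^12.

Boundary ∂_1: C_1 → C_0 is given by ∂[p,q] = [q] − [p]. For instance
  ∂[1,5] = [5] − [1].
This gives a 9×12 integer matrix of rank 8; reducing to Smith normal form yields diagonal entries (1,1,1,1,1,1,1,1).

Computing H_k = (kernel of ∂_k) / (image of ∂_{k+1}):

  H_0: rank C_0 − rank ∂_1 = 9 − 8 = 1, and the invariant factors of ∂_1 are all 1, so H_0 = Z.
  H_1: rank ker ∂_1 − rank ∂_2 = (12 − 8) − 0 = 4, and there is no ∂_2, so H_1 = Z^4.

As a check, the Euler characteristic is 9 − 12 = -3, which agrees with 1 − 4 = -3.

Hence the Betti numbers are b_0 = 1, b_1 = 4.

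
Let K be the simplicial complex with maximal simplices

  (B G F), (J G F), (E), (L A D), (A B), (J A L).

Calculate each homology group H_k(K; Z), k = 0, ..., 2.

K has 8 vertices, 11 edges, 4 triangles.
rank ∂_0 = 0, rank ∂_1 = 6 ⇒ b_0 = 8 − 0 − 6 = 2; all invariant factors of ∂_1 are 1 so no torsion. So H_0 ≅ Z^2.
rank ∂_1 = 6, rank ∂_2 = 4 ⇒ b_1 = 11 − 6 − 4 = 1; all invariant factors of ∂_2 are 1 so no torsion. So H_1 ≅ Z.
rank ∂_2 = 4, rank ∂_3 = 0 ⇒ b_2 = 4 − 4 − 0 = 0. So H_2 ≅ 0.

H_0 = Z^2,  H_1 = Z,  H_2 = 0.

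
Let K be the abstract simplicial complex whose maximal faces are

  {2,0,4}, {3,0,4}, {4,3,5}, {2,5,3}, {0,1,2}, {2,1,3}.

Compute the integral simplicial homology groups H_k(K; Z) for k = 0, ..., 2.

We work with the vertex ordering 0 < 1 < 2 < 3 < 4 < 5. The simplices of K, each written with vertices in increasing order, are:

  0-simplices (6): [0], [1], [2], [3], [4], [5]
  1-simplices (12): [0,1], [0,2], [0,3], [0,4], [1,2], [1,3], [2,3], [2,4], [2,5], [3,4], [3,5], [4,5]
  2-simplices (6): [0,1,2], [0,2,4], [0,3,4], [1,2,3], [2,3,5], [3,4,5]

giving chain groups C_0 ≅ Z^6, C_1 ≅ Z^12, C_2 ≅ Z^6.

The boundary map ∂_1: C_1 → C_0 is given by ∂[p,q] = [q] − [p]. For instance
  ∂[1,3] = [3] − [1].
As a 6×12 matrix over Z this has rank 5, with invariant factors (1,1,1,1,1).

The boundary map ∂_2: C_2 → C_1 maps a triangle to the signed sum of its edges. For instance
  ∂[1,2,3] = [2,3] − [1,3] + [1,2],
  ∂[3,4,5] = [4,5] − [3,5] + [3,4].
As a 12×6 matrix over Z this has rank 6, with invariant factors (1,1,1,1,1,1).

Now H_k = ker ∂_k / im ∂_{k+1}, so:

  H_0: rank C_0 − rank ∂_1 = 6 − 5 = 1, and the invariant factors of ∂_1 are all 1, so H_0 = Z.
  H_1: rank ker ∂_1 − rank ∂_2 = (12 − 5) − 6 = 1, and the invariant factors of ∂_2 are all 1, so H_1 = Z.
  H_2: rank ker ∂_2 − rank ∂_3 = (6 − 6) − 0 = 0, and there is no ∂_3, so H_2 = 0.

(K is a triangulation of the cylinder S^1 x I.)

H_0 ≅ Z,  H_1 ≅ Z,  H_2 = 0.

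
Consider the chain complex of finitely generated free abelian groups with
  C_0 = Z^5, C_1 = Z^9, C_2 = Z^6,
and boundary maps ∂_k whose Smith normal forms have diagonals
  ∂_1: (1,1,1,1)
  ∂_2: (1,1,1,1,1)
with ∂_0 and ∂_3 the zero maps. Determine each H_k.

H_0: b_0 = 5 − 0 − 4 = 1; torsion from ∂_1 factors > 1: none. So H_0 ≅ Z.
H_1: b_1 = 9 − 4 − 5 = 0; torsion from ∂_2 factors > 1: none. So H_1 ≅ 0.
H_2: b_2 = 6 − 5 − 0 = 1; torsion from ∂_3 factors > 1: none. So H_2 ≅ Z.

H_0 ≅ Z,  H_1 = 0,  H_2 ≅ Z.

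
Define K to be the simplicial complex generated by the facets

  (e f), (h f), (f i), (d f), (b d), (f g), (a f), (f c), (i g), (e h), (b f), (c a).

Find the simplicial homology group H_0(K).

Order the vertices as a < b < c < d < e < f < g < h < i. Listing each simplex with vertices in this order, K has dimension 1 with simplices:

  0-simplices (9): a, b, c, d, e, f, g, h, i
  1-simplices (12): ac, af, bd, bf, cf, df, ef, eh, fg, fh, fi, gi

Hence C_0 ≅ Z^9, C_1 ≅ Z^12.

Boundary ∂_1: C_1 → C_0 maps an edge to its endpoints' difference, ∂[p,q] = q − p.
This gives a 9×12 integer matrix of rank 8; reducing to Smith normal form yields diagonal entries (1,1,1,1,1,1,1,1).

Reading off H_k = ker ∂_k / im ∂_{k+1}:

  H_0: rank C_0 − rank ∂_1 = 9 − 8 = 1, and the invariant factors of ∂_1 are all 1, so H_0 = Z.

H_0 = Z.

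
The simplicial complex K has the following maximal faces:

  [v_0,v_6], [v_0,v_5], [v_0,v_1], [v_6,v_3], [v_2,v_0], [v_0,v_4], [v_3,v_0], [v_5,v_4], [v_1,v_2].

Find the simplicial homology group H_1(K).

Order the vertices as v_0 < v_1 < v_2 < v_3 < v_4 < v_5 < v_6. Listing each simplex with vertices in this order, K has dimension 1 with simplices:

  0-simplices (7): [v_0], [v_1], [v_2], [v_3], [v_4], [v_5], [v_6]
  1-simplices (9): [v_0,v_1], [v_0,v_2], [v_0,v_3], [v_0,v_4], [v_0,v_5], [v_0,v_6], [v_1,v_2], [v_3,v_6], [v_4,v_5]

so the chain groups are C_0 ≅ Z^7, C_1 ≅ Z^9.

∂_1: C_1 → C_0 is given by ∂[p,q] = [q] − [p].
This gives a 7×9 integer matrix of rank 6; reducing to Smith normal form yields diagonal entries (1,1,1,1,1,1).

Computing H_k = (kernel of ∂_k) / (image of ∂_{k+1}):

  H_1: rank ker ∂_1 − rank ∂_2 = (9 − 6) − 0 = 3, and there is no ∂_2, so H_1 = Z^3.

H_1 = Z^3.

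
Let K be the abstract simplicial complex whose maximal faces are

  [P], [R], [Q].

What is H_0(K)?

Order the vertices as P < Q < R. Listing each simplex with vertices in this order, K has dimension 0 with simplices:

  0-simplices (3): P, Q, R

giving chain groups C_0 ≅ Z^3.

Computing H_k = (kernel of ∂_k) / (image of ∂_{k+1}):

  H_0: rank C_0 − rank ∂_1 = 3 − 0 = 3, and there is no ∂_1, so H_0 ≅ Z^3.

H_0 ≅ Z^3.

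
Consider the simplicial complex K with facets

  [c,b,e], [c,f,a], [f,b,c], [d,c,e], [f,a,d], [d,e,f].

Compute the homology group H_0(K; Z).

Fix the vertex order a < b < c < d < e < f and write every simplex with vertices in increasing order. Then dim K = 2 and the simplices of K are:

  0-simplices (6): a, b, c, d, e, f
  1-simplices (12): ac, ad, af, bc, be, bf, cd, ce, cf, de, df, ef
  2-simplices (6): acf, adf, bce, bcf, cde, def

Hence C_0 ≅ Z^6, C_1 ≅ Z^12, C_2 ≅ Z^6.

∂_1: C_1 → C_0 maps an edge to its endpoints' difference, ∂[p,q] = q − p.
This gives a 6×12 integer matrix of rank 5; reducing to Smith normal form yields diagonal entries (1,1,1,1,1).

∂_2: C_2 → C_1 acts by ∂[p,q,r] = [q,r] − [p,r] + [p,q]. For instance
  ∂def = ef − df + de,
  ∂bcf = cf − bf + bc.
The 12×6 boundary matrix has rank 6 and Smith normal form diag(1,1,1,1,1,1).

From H_k ≅ ker(∂_k) / im(∂_{k+1}) we obtain:

  H_0: rank C_0 − rank ∂_1 = 6 − 5 = 1, and the invariant factors of ∂_1 are all 1, so H_0 = Z.

(K is a triangulation of the cylinder S^1 x I.)

H_0 = Z.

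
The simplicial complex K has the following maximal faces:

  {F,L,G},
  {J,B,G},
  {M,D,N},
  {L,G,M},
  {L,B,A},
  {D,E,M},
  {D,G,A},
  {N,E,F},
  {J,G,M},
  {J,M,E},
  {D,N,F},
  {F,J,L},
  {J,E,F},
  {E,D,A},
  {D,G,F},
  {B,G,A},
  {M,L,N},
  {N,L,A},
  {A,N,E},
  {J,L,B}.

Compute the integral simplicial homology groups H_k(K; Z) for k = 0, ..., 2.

H_0 ≅ Z,  H_1 ≅ Z ⊕ Z/2,  H_2 = 0.

Fix the vertex order A < B < D < E < F < G < J < L < M < N and write every simplex with vertices in increasing order. Then dim K = 2 and the simplices of K are:

  0-simplices (10): A, B, D, E, F, G, J, L, M, N
  1-simplices (30): AB, AD, AE, AG, AL, AN, BG, BJ, BL, DE, DF, DG, DM, DN, EF, EJ, EM, EN, FG, FJ, FL, FN, GJ, GL, GM, JL, JM, LM, LN, MN
  2-simplices (20): ABG, ABL, ADE, ADG, AEN, ALN, BGJ, BJL, DEM, DFG, DFN, DMN, EFJ, EFN, EJM, FGL, FJL, GJM, GLM, LMN

giving chain groups C_0 ≅ Z^10, C_1 ≅ Z^30, C_2 ≅ Z^20.

Boundary ∂_1: C_1 → C_0 maps an edge to its endpoints' difference, ∂[p,q] = q − p. For instance
  ∂GM = M − G.
As a 10×30 matrix over Z this has rank 9, with invariant factors (1,1,1,1,1,1,1,1,1).

Boundary ∂_2: C_2 → C_1 sends each 2-simplex [p,q,r] to [q,r] − [p,r] + [p,q]. For instance
  ∂EFN = FN − EN + EF,
  ∂FJL = JL − FL + FJ.
As a 30×20 matrix over Z this has rank 20, with invariant factors (1,1,1,1,1,1,1,1,1,1,1,1,1,1,1,1,1,1,1,2).

Computing H_k = (kernel of ∂_k) / (image of ∂_{k+1}):

  H_0: rank C_0 − rank ∂_1 = 10 − 9 = 1, and the invariant factors of ∂_1 are all 1, so H_0 ≅ Z.
  H_1: rank ker ∂_1 − rank ∂_2 = (30 − 9) − 20 = 1, and ∂_2 has invariant factor 2 > 1, so H_1 ≅ Z ⊕ Z/2.
  H_2: rank ker ∂_2 − rank ∂_3 = (20 − 20) − 0 = 0, and there is no ∂_3, so H_2 ≅ 0.

As a check, the Euler characteristic is 10 − 30 + 20 = 0, which agrees with 1 − 1 + 0 = 0.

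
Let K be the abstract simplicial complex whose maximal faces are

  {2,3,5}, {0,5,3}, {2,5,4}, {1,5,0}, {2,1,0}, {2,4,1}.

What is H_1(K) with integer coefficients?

Take the total order 0 < 1 < 2 < 3 < 4 < 5 on the vertex set. Then K (dimension 2) consists of the simplices:

  0-simplices (6): [0], [1], [2], [3], [4], [5]
  1-simplices (12): [0,1], [0,2], [0,3], [0,5], [1,2], [1,4], [1,5], [2,3], [2,4], [2,5], [3,5], [4,5]
  2-simplices (6): [0,1,2], [0,1,5], [0,3,5], [1,2,4], [2,3,5], [2,4,5]

giving chain groups C_0 ≅ Z^6, C_1 ≅ Z^12, C_2 ≅ Z^6.

Boundary ∂_1: C_1 → C_0 is given by ∂[p,q] = [q] − [p].
As a 6×12 matrix over Z this has rank 5, with invariant factors (1,1,1,1,1).

∂_2: C_2 → C_1 acts by ∂[p,q,r] = [q,r] − [p,r] + [p,q]. For instance
  ∂[0,1,2] = [1,2] − [0,2] + [0,1],
  ∂[0,1,5] = [1,5] − [0,5] + [0,1].
This gives a 12×6 integer matrix of rank 6; reducing to Smith normal form yields diagonal entries (1,1,1,1,1,1).

Now H_k = ker ∂_k / im ∂_{k+1}, so:

  H_1: rank ker ∂_1 − rank ∂_2 = (12 − 5) − 6 = 1, and the invariant factors of ∂_2 are all 1, so H_1 = Z.

H_1 = Z.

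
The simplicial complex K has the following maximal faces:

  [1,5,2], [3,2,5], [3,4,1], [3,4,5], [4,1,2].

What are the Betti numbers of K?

Fix the vertex order 1 < 2 < 3 < 4 < 5 and write every simplex with vertices in increasing order. Then dim K = 2 and the simplices of K are:

  0-simplices (5): [1], [2], [3], [4], [5]
  1-simplices (10): [1,2], [1,3], [1,4], [1,5], [2,3], [2,4], [2,5], [3,4], [3,5], [4,5]
  2-simplices (5): [1,2,4], [1,2,5], [1,3,4], [2,3,5], [3,4,5]

giving chain groups C_0 ≅ Z^5, C_1 ≅ Z^10, C_2 ≅ Z^5.

Boundary ∂_1: C_1 → C_0 is given by ∂[p,q] = [q] − [p].
The resulting 5×10 matrix has rank 4, and its Smith normal form has invariant factors (1,1,1,1).

Boundary ∂_2: C_2 → C_1 maps a triangle to the signed sum of its edges. For instance
  ∂[2,3,5] = [3,5] − [2,5] + [2,3],
  ∂[1,2,4] = [2,4] − [1,4] + [1,2].
As a 10×5 matrix over Z this has rank 5, with invariant factors (1,1,1,1,1).

Reading off H_k = ker ∂_k / im ∂_{k+1}:

  H_0: rank C_0 − rank ∂_1 = 5 − 4 = 1, and the invariant factors of ∂_1 are all 1, so H_0 ≅ Z.
  H_1: rank ker ∂_1 − rank ∂_2 = (10 − 4) − 5 = 1, and the invariant factors of ∂_2 are all 1, so H_1 ≅ Z.
  H_2: rank ker ∂_2 − rank ∂_3 = (5 − 5) − 0 = 0, and there is no ∂_3, so H_2 ≅ 0.

Hence the Betti numbers are b_0 = 1, b_1 = 1, b_2 = 0.

b_0 = 1, b_1 = 1, b_2 = 0.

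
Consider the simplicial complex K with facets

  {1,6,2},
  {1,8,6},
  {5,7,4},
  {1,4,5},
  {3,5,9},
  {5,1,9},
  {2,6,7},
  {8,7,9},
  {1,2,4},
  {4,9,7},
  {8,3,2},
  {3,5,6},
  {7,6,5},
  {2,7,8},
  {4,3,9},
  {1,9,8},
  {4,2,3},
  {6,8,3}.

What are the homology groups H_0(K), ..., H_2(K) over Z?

We work with the vertex ordering 1 < 2 < 3 < 4 < 5 < 6 < 7 < 8 < 9. The simplices of K, each written with vertices in increasing order, are:

  0-simplices (9): [1], [2], [3], [4], [5], [6], [7], [8], [9]
  1-simplices (27): (27 of them)
  2-simplices (18): [1,2,4], [1,2,6], [1,4,5], [1,5,9], [1,6,8], [1,8,9], [2,3,4], [2,3,8], [2,6,7], [2,7,8], [3,4,9], [3,5,6], [3,5,9], [3,6,8], [4,5,7], [4,7,9], [5,6,7], [7,8,9]

giving chain groups C_0 ≅ Z^9, C_1 ≅ Z^27, C_2 ≅ Z^18.

Boundary ∂_1: C_1 → C_0 is given by ∂[p,q] = [q] − [p]. For instance
  ∂[7,9] = [9] − [7].
This gives a 9×27 integer matrix of rank 8; reducing to Smith normal form yields diagonal entries (1,1,1,1,1,1,1,1).

Boundary ∂_2: C_2 → C_1 sends each 2-simplex [p,q,r] to [q,r] − [p,r] + [p,q]. For instance
  ∂[3,5,6] = [5,6] − [3,6] + [3,5],
  ∂[5,6,7] = [6,7] − [5,7] + [5,6].
This gives a 27×18 integer matrix of rank 18; reducing to Smith normal form yields diagonal entries (1,1,1,1,1,1,1,1,1,1,1,1,1,1,1,1,1,2).

Computing H_k = (kernel of ∂_k) / (image of ∂_{k+1}):

  H_0: rank C_0 − rank ∂_1 = 9 − 8 = 1, and the invariant factors of ∂_1 are all 1, so H_0 ≅ Z.
  H_1: rank ker ∂_1 − rank ∂_2 = (27 − 8) − 18 = 1, and ∂_2 has invariant factor 2 > 1, so H_1 ≅ Z ⊕ Z/2Z.
  H_2: rank ker ∂_2 − rank ∂_3 = (18 − 18) − 0 = 0, and there is no ∂_3, so H_2 ≅ 0.

As a check, the Euler characteristic is 9 − 27 + 18 = 0, which agrees with 1 − 1 + 0 = 0.

H_0 ≅ Z,  H_1 ≅ Z ⊕ Z/2Z,  H_2 = 0.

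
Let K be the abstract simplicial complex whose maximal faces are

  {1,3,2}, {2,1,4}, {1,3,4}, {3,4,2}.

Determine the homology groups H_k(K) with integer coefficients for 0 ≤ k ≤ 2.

H_0 ≅ Z,  H_1 = 0,  H_2 ≅ Z.

K has 4 vertices, 6 edges, 4 triangles.
rank ∂_0 = 0, rank ∂_1 = 3 ⇒ b_0 = 4 − 0 − 3 = 1; all invariant factors of ∂_1 are 1 so no torsion. So H_0 = Z.
rank ∂_1 = 3, rank ∂_2 = 3 ⇒ b_1 = 6 − 3 − 3 = 0; all invariant factors of ∂_2 are 1 so no torsion. So H_1 = 0.
rank ∂_2 = 3, rank ∂_3 = 0 ⇒ b_2 = 4 − 3 − 0 = 1. So H_2 = Z.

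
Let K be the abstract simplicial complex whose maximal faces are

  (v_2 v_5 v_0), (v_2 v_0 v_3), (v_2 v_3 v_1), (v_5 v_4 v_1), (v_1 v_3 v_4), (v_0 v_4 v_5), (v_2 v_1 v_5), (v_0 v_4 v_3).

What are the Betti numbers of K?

K has 6 vertices, 12 edges, 8 triangles.
rank ∂_0 = 0, rank ∂_1 = 5 ⇒ b_0 = 6 − 0 − 5 = 1; all invariant factors of ∂_1 are 1 so no torsion. So H_0 ≅ Z.
rank ∂_1 = 5, rank ∂_2 = 7 ⇒ b_1 = 12 − 5 − 7 = 0; all invariant factors of ∂_2 are 1 so no torsion. So H_1 ≅ 0.
rank ∂_2 = 7, rank ∂_3 = 0 ⇒ b_2 = 8 − 7 − 0 = 1. So H_2 ≅ Z.

b_0 = 1, b_1 = 0, b_2 = 1.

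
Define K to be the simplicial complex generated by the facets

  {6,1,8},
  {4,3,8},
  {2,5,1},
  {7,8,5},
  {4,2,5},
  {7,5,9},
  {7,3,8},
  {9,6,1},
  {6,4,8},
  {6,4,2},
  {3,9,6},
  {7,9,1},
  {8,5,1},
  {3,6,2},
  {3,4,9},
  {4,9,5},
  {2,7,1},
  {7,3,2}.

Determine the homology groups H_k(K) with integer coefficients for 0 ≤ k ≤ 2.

H_0 ≅ Z,  H_1 ≅ Z ⊕ Z_2,  H_2 = 0.

Fix the vertex order 1 < 2 < 3 < 4 < 5 < 6 < 7 < 8 < 9 and write every simplex with vertices in increasing order. Then dim K = 2 and the simplices of K are:

  0-simplices (9): [1], [2], [3], [4], [5], [6], [7], [8], [9]
  1-simplices (27): (27 of them)
  2-simplices (18): [1,2,5], [1,2,7], [1,5,8], [1,6,8], [1,6,9], [1,7,9], [2,3,6], [2,3,7], [2,4,5], [2,4,6], [3,4,8], [3,4,9], [3,6,9], [3,7,8], [4,5,9], [4,6,8], [5,7,8], [5,7,9]

so the chain groups are C_0 ≅ Z^9, C_1 ≅ Z^27, C_2 ≅ Z^18.

The boundary map ∂_1: C_1 → C_0 maps an edge to its endpoints' difference, ∂[p,q] = q − p.
This gives a 9×27 integer matrix of rank 8; reducing to Smith normal form yields diagonal entries (1,1,1,1,1,1,1,1).

∂_2: C_2 → C_1 maps a triangle to the signed sum of its edges. For instance
  ∂[1,2,7] = [2,7] − [1,7] + [1,2],
  ∂[2,4,5] = [4,5] − [2,5] + [2,4].
The 27×18 boundary matrix has rank 18 and Smith normal form diag(1,1,1,1,1,1,1,1,1,1,1,1,1,1,1,1,1,2).

Now H_k = ker ∂_k / im ∂_{k+1}, so:

  H_0: rank C_0 − rank ∂_1 = 9 − 8 = 1, and the invariant factors of ∂_1 are all 1, so H_0 ≅ Z.
  H_1: rank ker ∂_1 − rank ∂_2 = (27 − 8) − 18 = 1, and ∂_2 has invariant factor 2 > 1, so H_1 ≅ Z ⊕ Z_2.
  H_2: rank ker ∂_2 − rank ∂_3 = (18 − 18) − 0 = 0, and there is no ∂_3, so H_2 ≅ 0.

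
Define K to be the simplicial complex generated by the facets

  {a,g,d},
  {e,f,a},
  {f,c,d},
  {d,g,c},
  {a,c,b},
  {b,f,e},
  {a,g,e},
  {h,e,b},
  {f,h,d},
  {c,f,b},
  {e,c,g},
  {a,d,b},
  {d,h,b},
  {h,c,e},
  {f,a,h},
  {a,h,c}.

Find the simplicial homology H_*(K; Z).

Fix the vertex order a < b < c < d < e < f < g < h and write every simplex with vertices in increasing order. Then dim K = 2 and the simplices of K are:

  0-simplices (8): a, b, c, d, e, f, g, h
  1-simplices (24): ab, ac, ad, ae, af, ag, ah, bc, bd, be, bf, bh, cd, ce, cf, cg, ch, df, dg, dh, ef, eg, eh, fh
  2-simplices (16): abc, abd, ach, adg, aef, aeg, afh, bcf, bdh, bef, beh, cdf, cdg, ceg, ceh, dfh

so the chain groups are C_0 ≅ Z^8, C_1 ≅ Z^24, C_2 ≅ Z^16.

The boundary map ∂_1: C_1 → C_0 is given by ∂[p,q] = [q] − [p]. For instance
  ∂ah = h − a.
As a 8×24 matrix over Z this has rank 7, with invariant factors (1,1,1,1,1,1,1).

Boundary ∂_2: C_2 → C_1 maps a triangle to the signed sum of its edges. For instance
  ∂aeg = eg − ag + ae,
  ∂dfh = fh − dh + df.
As a 24×16 matrix over Z this has rank 15, with invariant factors (1,1,1,1,1,1,1,1,1,1,1,1,1,1,1).

Computing H_k = (kernel of ∂_k) / (image of ∂_{k+1}):

  H_0: rank C_0 − rank ∂_1 = 8 − 7 = 1, and the invariant factors of ∂_1 are all 1, so H_0 = Z.
  H_1: rank ker ∂_1 − rank ∂_2 = (24 − 7) − 15 = 2, and the invariant factors of ∂_2 are all 1, so H_1 = Z^2.
  H_2: rank ker ∂_2 − rank ∂_3 = (16 − 15) − 0 = 1, and there is no ∂_3, so H_2 = Z.

H_0 ≅ Z,  H_1 ≅ Z^2,  H_2 ≅ Z.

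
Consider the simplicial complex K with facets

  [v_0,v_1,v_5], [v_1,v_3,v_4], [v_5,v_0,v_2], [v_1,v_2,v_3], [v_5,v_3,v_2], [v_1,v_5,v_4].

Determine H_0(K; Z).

Take the total order v_0 < v_1 < v_2 < v_3 < v_4 < v_5 on the vertex set. Then K (dimension 2) consists of the simplices:

  0-simplices (6): [v_0], [v_1], [v_2], [v_3], [v_4], [v_5]
  1-simplices (12): [v_0,v_1], [v_0,v_2], [v_0,v_5], [v_1,v_2], [v_1,v_3], [v_1,v_4], [v_1,v_5], [v_2,v_3], [v_2,v_5], [v_3,v_4], [v_3,v_5], [v_4,v_5]
  2-simplices (6): [v_0,v_1,v_5], [v_0,v_2,v_5], [v_1,v_2,v_3], [v_1,v_3,v_4], [v_1,v_4,v_5], [v_2,v_3,v_5]

giving chain groups C_0 ≅ Z^6, C_1 ≅ Z^12, C_2 ≅ Z^6.

∂_1: C_1 → C_0 sends each edge [p,q] (with p < q) to q − p. For instance
  ∂[v_0,v_5] = [v_5] − [v_0].
The resulting 6×12 matrix has rank 5, and its Smith normal form has invariant factors (1,1,1,1,1).

The boundary map ∂_2: C_2 → C_1 acts by ∂[p,q,r] = [q,r] − [p,r] + [p,q]. For instance
  ∂[v_0,v_2,v_5] = [v_2,v_5] − [v_0,v_5] + [v_0,v_2],
  ∂[v_1,v_4,v_5] = [v_4,v_5] − [v_1,v_5] + [v_1,v_4].
This gives a 12×6 integer matrix of rank 6; reducing to Smith normal form yields diagonal entries (1,1,1,1,1,1).

Computing H_k = (kernel of ∂_k) / (image of ∂_{k+1}):

  H_0: rank C_0 − rank ∂_1 = 6 − 5 = 1, and the invariant factors of ∂_1 are all 1, so H_0 = Z.

(K is a triangulation of the cylinder S^1 x I.)

H_0 = Z.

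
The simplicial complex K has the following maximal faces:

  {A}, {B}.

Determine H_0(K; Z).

K has 2 vertices.
rank ∂_0 = 0, rank ∂_1 = 0 ⇒ b_0 = 2 − 0 − 0 = 2. So H_0 = Z^2.

H_0 = Z^2.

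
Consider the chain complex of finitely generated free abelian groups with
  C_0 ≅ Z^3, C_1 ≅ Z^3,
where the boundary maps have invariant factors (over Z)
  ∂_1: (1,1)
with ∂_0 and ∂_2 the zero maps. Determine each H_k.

H_0: b_0 = 3 − 0 − 2 = 1; torsion from ∂_1 factors > 1: none. So H_0 = Z.
H_1: b_1 = 3 − 2 − 0 = 1; torsion from ∂_2 factors > 1: none. So H_1 = Z.

H_0 = Z,  H_1 = Z.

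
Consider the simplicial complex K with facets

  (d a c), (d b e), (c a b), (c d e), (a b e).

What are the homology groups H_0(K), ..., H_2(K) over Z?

H_0 = Z,  H_1 = Z,  H_2 = 0.

We work with the vertex ordering a < b < c < d < e. The simplices of K, each written with vertices in increasing order, are:

  0-simplices (5): a, b, c, d, e
  1-simplices (10): ab, ac, ad, ae, bc, bd, be, cd, ce, de
  2-simplices (5): abc, abe, acd, bde, cde

giving chain groups C_0 ≅ Z^5, C_1 ≅ Z^10, C_2 ≅ Z^5.

The boundary map ∂_1: C_1 → C_0 maps an edge to its endpoints' difference, ∂[p,q] = q − p.
The 5×10 boundary matrix has rank 4 and Smith normal form diag(1,1,1,1).

∂_2: C_2 → C_1 maps a triangle to the signed sum of its edges. For instance
  ∂abc = bc − ac + ab,
  ∂acd = cd − ad + ac.
The resulting 10×5 matrix has rank 5, and its Smith normal form has invariant factors (1,1,1,1,1).

Reading off H_k = ker ∂_k / im ∂_{k+1}:

  H_0: rank C_0 − rank ∂_1 = 5 − 4 = 1, and the invariant factors of ∂_1 are all 1, so H_0 = Z.
  H_1: rank ker ∂_1 − rank ∂_2 = (10 − 4) − 5 = 1, and the invariant factors of ∂_2 are all 1, so H_1 = Z.
  H_2: rank ker ∂_2 − rank ∂_3 = (5 − 5) − 0 = 0, and there is no ∂_3, so H_2 = 0.

As a check, the Euler characteristic is 5 − 10 + 5 = 0, which agrees with 1 − 1 + 0 = 0.
(K is a triangulation of the Möbius band.)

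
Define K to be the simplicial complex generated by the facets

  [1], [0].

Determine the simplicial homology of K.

We work with the vertex ordering 0 < 1. The simplices of K, each written with vertices in increasing order, are:

  0-simplices (2): [0], [1]

so the chain groups are C_0 ≅ Z^2.

Computing H_k = (kernel of ∂_k) / (image of ∂_{k+1}):

  H_0: rank C_0 − rank ∂_1 = 2 − 0 = 2, and there is no ∂_1, so H_0 = Z^2.

(K is a triangulation of a set of 2 points.)

H_0 ≅ Z^2.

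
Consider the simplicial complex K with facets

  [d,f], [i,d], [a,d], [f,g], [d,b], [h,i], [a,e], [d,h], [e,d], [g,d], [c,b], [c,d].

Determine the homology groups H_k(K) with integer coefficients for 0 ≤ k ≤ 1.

H_0 ≅ Z,  H_1 ≅ Z^4.

We work with the vertex ordering a < b < c < d < e < f < g < h < i. The simplices of K, each written with vertices in increasing order, are:

  0-simplices (9): a, b, c, d, e, f, g, h, i
  1-simplices (12): ad, ae, bc, bd, cd, de, df, dg, dh, di, fg, hi

Hence C_0 ≅ Z^9, C_1 ≅ Z^12.

∂_1: C_1 → C_0 maps an edge to its endpoints' difference, ∂[p,q] = q − p.
This gives a 9×12 integer matrix of rank 8; reducing to Smith normal form yields diagonal entries (1,1,1,1,1,1,1,1).

Now H_k = ker ∂_k / im ∂_{k+1}, so:

  H_0: rank C_0 − rank ∂_1 = 9 − 8 = 1, and the invariant factors of ∂_1 are all 1, so H_0 = Z.
  H_1: rank ker ∂_1 − rank ∂_2 = (12 − 8) − 0 = 4, and there is no ∂_2, so H_1 = Z^4.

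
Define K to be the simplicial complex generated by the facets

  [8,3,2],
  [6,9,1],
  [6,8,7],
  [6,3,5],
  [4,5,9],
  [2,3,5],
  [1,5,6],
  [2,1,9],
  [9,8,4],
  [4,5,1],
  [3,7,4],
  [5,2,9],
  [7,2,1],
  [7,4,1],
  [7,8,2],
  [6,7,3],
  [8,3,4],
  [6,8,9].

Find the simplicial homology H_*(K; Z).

Fix the vertex order 1 < 2 < 3 < 4 < 5 < 6 < 7 < 8 < 9 and write every simplex with vertices in increasing order. Then dim K = 2 and the simplices of K are:

  0-simplices (9): [1], [2], [3], [4], [5], [6], [7], [8], [9]
  1-simplices (27): (27 of them)
  2-simplices (18): [1,2,7], [1,2,9], [1,4,5], [1,4,7], [1,5,6], [1,6,9], [2,3,5], [2,3,8], [2,5,9], [2,7,8], [3,4,7], [3,4,8], [3,5,6], [3,6,7], [4,5,9], [4,8,9], [6,7,8], [6,8,9]

giving chain groups C_0 ≅ Z^9, C_1 ≅ Z^27, C_2 ≅ Z^18.

∂_1: C_1 → C_0 is given by ∂[p,q] = [q] − [p]. For instance
  ∂[4,7] = [7] − [4].
This gives a 9×27 integer matrix of rank 8; reducing to Smith normal form yields diagonal entries (1,1,1,1,1,1,1,1).

Boundary ∂_2: C_2 → C_1 sends each 2-simplex [p,q,r] to [q,r] − [p,r] + [p,q]. For instance
  ∂[4,8,9] = [8,9] − [4,9] + [4,8],
  ∂[1,5,6] = [5,6] − [1,6] + [1,5].
As a 27×18 matrix over Z this has rank 18, with invariant factors (1,1,1,1,1,1,1,1,1,1,1,1,1,1,1,1,1,2).

From H_k ≅ ker(∂_k) / im(∂_{k+1}) we obtain:

  H_0: rank C_0 − rank ∂_1 = 9 − 8 = 1, and the invariant factors of ∂_1 are all 1, so H_0 ≅ Z.
  H_1: rank ker ∂_1 − rank ∂_2 = (27 − 8) − 18 = 1, and ∂_2 has invariant factor 2 > 1, so H_1 ≅ Z ⊕ Z/2Z.
  H_2: rank ker ∂_2 − rank ∂_3 = (18 − 18) − 0 = 0, and there is no ∂_3, so H_2 ≅ 0.

As a check, the Euler characteristic is 9 − 27 + 18 = 0, which agrees with 1 − 1 + 0 = 0.
(K is a triangulation of the Klein bottle.)

H_0 ≅ Z,  H_1 ≅ Z ⊕ Z/2Z,  H_2 = 0.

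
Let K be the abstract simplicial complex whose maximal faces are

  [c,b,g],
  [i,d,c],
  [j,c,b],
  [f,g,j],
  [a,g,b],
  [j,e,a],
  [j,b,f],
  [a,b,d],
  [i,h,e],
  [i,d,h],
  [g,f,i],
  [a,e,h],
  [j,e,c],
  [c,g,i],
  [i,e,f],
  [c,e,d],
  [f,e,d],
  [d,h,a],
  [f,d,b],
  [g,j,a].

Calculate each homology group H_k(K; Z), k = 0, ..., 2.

H_0 ≅ Z,  H_1 ≅ Z ⊕ Z_2,  H_2 = 0.

We work with the vertex ordering a < b < c < d < e < f < g < h < i < j. The simplices of K, each written with vertices in increasing order, are:

  0-simplices (10): a, b, c, d, e, f, g, h, i, j
  1-simplices (30): ab, ad, ae, ag, ah, aj, bc, bd, bf, bg, bj, cd, ce, cg, ci, cj, de, df, dh, di, ef, eh, ei, ej, fg, fi, fj, gi, gj, hi
  2-simplices (20): abd, abg, adh, aeh, aej, agj, bcg, bcj, bdf, bfj, cde, cdi, cej, cgi, def, dhi, efi, ehi, fgi, fgj

Hence C_0 ≅ Z^10, C_1 ≅ Z^30, C_2 ≅ Z^20.

The boundary map ∂_1: C_1 → C_0 maps an edge to its endpoints' difference, ∂[p,q] = q − p.
The resulting 10×30 matrix has rank 9, and its Smith normal form has invariant factors (1,1,1,1,1,1,1,1,1).

The boundary map ∂_2: C_2 → C_1 acts by ∂[p,q,r] = [q,r] − [p,r] + [p,q]. For instance
  ∂cde = de − ce + cd,
  ∂aej = ej − aj + ae.
As a 30×20 matrix over Z this has rank 20, with invariant factors (1,1,1,1,1,1,1,1,1,1,1,1,1,1,1,1,1,1,1,2).

Now H_k = ker ∂_k / im ∂_{k+1}, so:

  H_0: rank C_0 − rank ∂_1 = 10 − 9 = 1, and the invariant factors of ∂_1 are all 1, so H_0 ≅ Z.
  H_1: rank ker ∂_1 − rank ∂_2 = (30 − 9) − 20 = 1, and ∂_2 has invariant factor 2 > 1, so H_1 ≅ Z ⊕ Z_2.
  H_2: rank ker ∂_2 − rank ∂_3 = (20 − 20) − 0 = 0, and there is no ∂_3, so H_2 ≅ 0.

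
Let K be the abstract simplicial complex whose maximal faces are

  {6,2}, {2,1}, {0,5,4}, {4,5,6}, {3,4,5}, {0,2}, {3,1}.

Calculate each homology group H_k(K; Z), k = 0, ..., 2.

Fix the vertex order 0 < 1 < 2 < 3 < 4 < 5 < 6 and write every simplex with vertices in increasing order. Then dim K = 2 and the simplices of K are:

  0-simplices (7): [0], [1], [2], [3], [4], [5], [6]
  1-simplices (11): [0,2], [0,4], [0,5], [1,2], [1,3], [2,6], [3,4], [3,5], [4,5], [4,6], [5,6]
  2-simplices (3): [0,4,5], [3,4,5], [4,5,6]

Hence C_0 ≅ Z^7, C_1 ≅ Z^11, C_2 ≅ Z^3.

The boundary map ∂_1: C_1 → C_0 maps an edge to its endpoints' difference, ∂[p,q] = q − p. For instance
  ∂[3,5] = [5] − [3].
This gives a 7×11 integer matrix of rank 6; reducing to Smith normal form yields diagonal entries (1,1,1,1,1,1).

∂_2: C_2 → C_1 acts by ∂[p,q,r] = [q,r] − [p,r] + [p,q]. For instance
  ∂[4,5,6] = [5,6] − [4,6] + [4,5],
  ∂[3,4,5] = [4,5] − [3,5] + [3,4].
The resulting 11×3 matrix has rank 3, and its Smith normal form has invariant factors (1,1,1).

Computing H_k = (kernel of ∂_k) / (image of ∂_{k+1}):

  H_0: rank C_0 − rank ∂_1 = 7 − 6 = 1, and the invariant factors of ∂_1 are all 1, so H_0 ≅ Z.
  H_1: rank ker ∂_1 − rank ∂_2 = (11 − 6) − 3 = 2, and the invariant factors of ∂_2 are all 1, so H_1 ≅ Z^2.
  H_2: rank ker ∂_2 − rank ∂_3 = (3 − 3) − 0 = 0, and there is no ∂_3, so H_2 ≅ 0.

As a check, the Euler characteristic is 7 − 11 + 3 = -1, which agrees with 1 − 2 + 0 = -1.

H_0 ≅ Z,  H_1 ≅ Z^2,  H_2 = 0.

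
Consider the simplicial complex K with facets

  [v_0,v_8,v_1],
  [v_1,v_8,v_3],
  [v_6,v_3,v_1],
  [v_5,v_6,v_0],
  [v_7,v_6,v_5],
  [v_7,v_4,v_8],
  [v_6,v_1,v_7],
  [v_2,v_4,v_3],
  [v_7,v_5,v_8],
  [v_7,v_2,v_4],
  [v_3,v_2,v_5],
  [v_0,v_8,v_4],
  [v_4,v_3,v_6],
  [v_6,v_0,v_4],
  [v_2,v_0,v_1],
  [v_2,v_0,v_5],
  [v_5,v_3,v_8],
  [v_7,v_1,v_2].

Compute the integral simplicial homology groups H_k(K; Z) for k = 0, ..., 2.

We work with the vertex ordering v_0 < v_1 < v_2 < v_3 < v_4 < v_5 < v_6 < v_7 < v_8. The simplices of K, each written with vertices in increasing order, are:

  0-simplices (9): [v_0], [v_1], [v_2], [v_3], [v_4], [v_5], [v_6], [v_7], [v_8]
  1-simplices (27): (27 of them)
  2-simplices (18): (18 of them)

so the chain groups are C_0 ≅ Z^9, C_1 ≅ Z^27, C_2 ≅ Z^18.

Boundary ∂_1: C_1 → C_0 is given by ∂[p,q] = [q] − [p]. For instance
  ∂[v_1,v_3] = [v_3] − [v_1].
As a 9×27 matrix over Z this has rank 8, with invariant factors (1,1,1,1,1,1,1,1).

∂_2: C_2 → C_1 sends each 2-simplex [p,q,r] to [q,r] − [p,r] + [p,q]. For instance
  ∂[v_0,v_1,v_8] = [v_1,v_8] − [v_0,v_8] + [v_0,v_1],
  ∂[v_3,v_4,v_6] = [v_4,v_6] − [v_3,v_6] + [v_3,v_4].
The resulting 27×18 matrix has rank 17, and its Smith normal form has invariant factors (1,1,1,1,1,1,1,1,1,1,1,1,1,1,1,1,1).

Reading off H_k = ker ∂_k / im ∂_{k+1}:

  H_0: rank C_0 − rank ∂_1 = 9 − 8 = 1, and the invariant factors of ∂_1 are all 1, so H_0 ≅ Z.
  H_1: rank ker ∂_1 − rank ∂_2 = (27 − 8) − 17 = 2, and the invariant factors of ∂_2 are all 1, so H_1 ≅ Z^2.
  H_2: rank ker ∂_2 − rank ∂_3 = (18 − 17) − 0 = 1, and there is no ∂_3, so H_2 ≅ Z.

As a check, the Euler characteristic is 9 − 27 + 18 = 0, which agrees with 1 − 2 + 1 = 0.

H_0 = Z,  H_1 = Z^2,  H_2 = Z.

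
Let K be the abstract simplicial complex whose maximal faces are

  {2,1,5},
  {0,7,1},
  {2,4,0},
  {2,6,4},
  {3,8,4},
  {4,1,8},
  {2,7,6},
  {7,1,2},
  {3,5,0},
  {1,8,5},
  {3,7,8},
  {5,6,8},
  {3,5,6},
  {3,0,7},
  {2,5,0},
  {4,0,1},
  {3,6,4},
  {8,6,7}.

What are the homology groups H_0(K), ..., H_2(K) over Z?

H_0 ≅ Z,  H_1 ≅ Z ⊕ Z/2,  H_2 = 0.

Order the vertices as 0 < 1 < 2 < 3 < 4 < 5 < 6 < 7 < 8. Listing each simplex with vertices in this order, K has dimension 2 with simplices:

  0-simplices (9): [0], [1], [2], [3], [4], [5], [6], [7], [8]
  1-simplices (27): (27 of them)
  2-simplices (18): [0,1,4], [0,1,7], [0,2,4], [0,2,5], [0,3,5], [0,3,7], [1,2,5], [1,2,7], [1,4,8], [1,5,8], [2,4,6], [2,6,7], [3,4,6], [3,4,8], [3,5,6], [3,7,8], [5,6,8], [6,7,8]

Hence C_0 ≅ Z^9, C_1 ≅ Z^27, C_2 ≅ Z^18.

Boundary ∂_1: C_1 → C_0 sends each edge [p,q] (with p < q) to q − p.
The resulting 9×27 matrix has rank 8, and its Smith normal form has invariant factors (1,1,1,1,1,1,1,1).

Boundary ∂_2: C_2 → C_1 sends each 2-simplex [p,q,r] to [q,r] − [p,r] + [p,q]. For instance
  ∂[6,7,8] = [7,8] − [6,8] + [6,7],
  ∂[3,4,6] = [4,6] − [3,6] + [3,4].
The resulting 27×18 matrix has rank 18, and its Smith normal form has invariant factors (1,1,1,1,1,1,1,1,1,1,1,1,1,1,1,1,1,2).

Computing H_k = (kernel of ∂_k) / (image of ∂_{k+1}):

  H_0: rank C_0 − rank ∂_1 = 9 − 8 = 1, and the invariant factors of ∂_1 are all 1, so H_0 = Z.
  H_1: rank ker ∂_1 − rank ∂_2 = (27 − 8) − 18 = 1, and ∂_2 has invariant factor 2 > 1, so H_1 = Z ⊕ Z/2.
  H_2: rank ker ∂_2 − rank ∂_3 = (18 − 18) − 0 = 0, and there is no ∂_3, so H_2 = 0.

(K is a triangulation of the Klein bottle.)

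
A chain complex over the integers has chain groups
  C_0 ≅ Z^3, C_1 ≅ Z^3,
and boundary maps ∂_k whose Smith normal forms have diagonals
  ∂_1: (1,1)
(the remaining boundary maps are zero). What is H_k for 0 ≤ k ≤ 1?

H_0: b_0 = 3 − 0 − 2 = 1; torsion from ∂_1 factors > 1: none. So H_0 ≅ Z.
H_1: b_1 = 3 − 2 − 0 = 1; torsion from ∂_2 factors > 1: none. So H_1 ≅ Z.

H_0 ≅ Z,  H_1 ≅ Z.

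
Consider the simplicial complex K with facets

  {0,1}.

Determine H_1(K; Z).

Order the vertices as 0 < 1. Listing each simplex with vertices in this order, K has dimension 1 with simplices:

  0-simplices (2): [0], [1]
  1-simplices (1): [0,1]

giving chain groups C_0 ≅ Z^2, C_1 ≅ Z^1.

∂_1: C_1 → C_0 is given by ∂[p,q] = [q] − [p].
This gives a 2×1 integer matrix of rank 1; reducing to Smith normal form yields diagonal entries (1).

Now H_k = ker ∂_k / im ∂_{k+1}, so:

  H_1: rank ker ∂_1 − rank ∂_2 = (1 − 1) − 0 = 0, and there is no ∂_2, so H_1 ≅ 0.

H_1 ≅ 0.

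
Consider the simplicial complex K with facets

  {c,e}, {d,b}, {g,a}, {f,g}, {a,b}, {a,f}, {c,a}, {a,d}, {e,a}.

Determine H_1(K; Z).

We work with the vertex ordering a < b < c < d < e < f < g. The simplices of K, each written with vertices in increasing order, are:

  0-simplices (7): a, b, c, d, e, f, g
  1-simplices (9): ab, ac, ad, ae, af, ag, bd, ce, fg

giving chain groups C_0 ≅ Z^7, C_1 ≅ Z^9.

∂_1: C_1 → C_0 is given by ∂[p,q] = [q] − [p]. For instance
  ∂bd = d − b.
The resulting 7×9 matrix has rank 6, and its Smith normal form has invariant factors (1,1,1,1,1,1).

Computing H_k = (kernel of ∂_k) / (image of ∂_{k+1}):

  H_1: rank ker ∂_1 − rank ∂_2 = (9 − 6) − 0 = 3, and there is no ∂_2, so H_1 = Z^3.

H_1 = Z^3.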